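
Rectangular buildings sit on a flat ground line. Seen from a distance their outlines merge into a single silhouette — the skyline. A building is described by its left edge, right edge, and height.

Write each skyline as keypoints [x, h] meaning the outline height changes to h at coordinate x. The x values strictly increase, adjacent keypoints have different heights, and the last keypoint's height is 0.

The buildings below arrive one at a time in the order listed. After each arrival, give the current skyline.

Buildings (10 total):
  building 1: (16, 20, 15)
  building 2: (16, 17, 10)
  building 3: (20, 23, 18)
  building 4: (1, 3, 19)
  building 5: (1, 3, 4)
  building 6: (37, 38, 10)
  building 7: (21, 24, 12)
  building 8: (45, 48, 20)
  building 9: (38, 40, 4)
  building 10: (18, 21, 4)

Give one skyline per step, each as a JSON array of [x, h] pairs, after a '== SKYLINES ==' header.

== SKYLINES ==
[[16,15],[20,0]]
[[16,15],[20,0]]
[[16,15],[20,18],[23,0]]
[[1,19],[3,0],[16,15],[20,18],[23,0]]
[[1,19],[3,0],[16,15],[20,18],[23,0]]
[[1,19],[3,0],[16,15],[20,18],[23,0],[37,10],[38,0]]
[[1,19],[3,0],[16,15],[20,18],[23,12],[24,0],[37,10],[38,0]]
[[1,19],[3,0],[16,15],[20,18],[23,12],[24,0],[37,10],[38,0],[45,20],[48,0]]
[[1,19],[3,0],[16,15],[20,18],[23,12],[24,0],[37,10],[38,4],[40,0],[45,20],[48,0]]
[[1,19],[3,0],[16,15],[20,18],[23,12],[24,0],[37,10],[38,4],[40,0],[45,20],[48,0]]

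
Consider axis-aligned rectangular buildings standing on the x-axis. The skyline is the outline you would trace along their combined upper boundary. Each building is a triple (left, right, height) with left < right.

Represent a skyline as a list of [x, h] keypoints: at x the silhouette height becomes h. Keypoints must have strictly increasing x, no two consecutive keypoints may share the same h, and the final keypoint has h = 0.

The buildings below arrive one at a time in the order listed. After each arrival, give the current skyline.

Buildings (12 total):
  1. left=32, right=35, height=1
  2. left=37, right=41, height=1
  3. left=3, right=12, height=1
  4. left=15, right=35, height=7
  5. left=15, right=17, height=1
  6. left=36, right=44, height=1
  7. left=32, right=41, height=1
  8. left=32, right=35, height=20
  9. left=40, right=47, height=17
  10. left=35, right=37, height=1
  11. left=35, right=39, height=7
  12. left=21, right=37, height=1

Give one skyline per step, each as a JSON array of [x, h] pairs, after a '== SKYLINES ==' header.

== SKYLINES ==
[[32,1],[35,0]]
[[32,1],[35,0],[37,1],[41,0]]
[[3,1],[12,0],[32,1],[35,0],[37,1],[41,0]]
[[3,1],[12,0],[15,7],[35,0],[37,1],[41,0]]
[[3,1],[12,0],[15,7],[35,0],[37,1],[41,0]]
[[3,1],[12,0],[15,7],[35,0],[36,1],[44,0]]
[[3,1],[12,0],[15,7],[35,1],[44,0]]
[[3,1],[12,0],[15,7],[32,20],[35,1],[44,0]]
[[3,1],[12,0],[15,7],[32,20],[35,1],[40,17],[47,0]]
[[3,1],[12,0],[15,7],[32,20],[35,1],[40,17],[47,0]]
[[3,1],[12,0],[15,7],[32,20],[35,7],[39,1],[40,17],[47,0]]
[[3,1],[12,0],[15,7],[32,20],[35,7],[39,1],[40,17],[47,0]]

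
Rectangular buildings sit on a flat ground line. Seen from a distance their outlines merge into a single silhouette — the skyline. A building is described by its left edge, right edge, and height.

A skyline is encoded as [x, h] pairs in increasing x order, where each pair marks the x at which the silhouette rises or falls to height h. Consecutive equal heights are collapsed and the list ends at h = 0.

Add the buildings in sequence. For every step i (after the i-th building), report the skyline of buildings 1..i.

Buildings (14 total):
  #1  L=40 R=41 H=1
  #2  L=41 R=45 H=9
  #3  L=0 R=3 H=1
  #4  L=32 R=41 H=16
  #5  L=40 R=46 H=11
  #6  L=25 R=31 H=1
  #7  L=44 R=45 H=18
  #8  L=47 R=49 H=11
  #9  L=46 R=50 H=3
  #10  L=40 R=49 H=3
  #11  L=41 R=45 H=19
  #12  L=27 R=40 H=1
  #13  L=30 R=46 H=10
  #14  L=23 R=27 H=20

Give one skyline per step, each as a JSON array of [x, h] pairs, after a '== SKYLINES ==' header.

== SKYLINES ==
[[40,1],[41,0]]
[[40,1],[41,9],[45,0]]
[[0,1],[3,0],[40,1],[41,9],[45,0]]
[[0,1],[3,0],[32,16],[41,9],[45,0]]
[[0,1],[3,0],[32,16],[41,11],[46,0]]
[[0,1],[3,0],[25,1],[31,0],[32,16],[41,11],[46,0]]
[[0,1],[3,0],[25,1],[31,0],[32,16],[41,11],[44,18],[45,11],[46,0]]
[[0,1],[3,0],[25,1],[31,0],[32,16],[41,11],[44,18],[45,11],[46,0],[47,11],[49,0]]
[[0,1],[3,0],[25,1],[31,0],[32,16],[41,11],[44,18],[45,11],[46,3],[47,11],[49,3],[50,0]]
[[0,1],[3,0],[25,1],[31,0],[32,16],[41,11],[44,18],[45,11],[46,3],[47,11],[49,3],[50,0]]
[[0,1],[3,0],[25,1],[31,0],[32,16],[41,19],[45,11],[46,3],[47,11],[49,3],[50,0]]
[[0,1],[3,0],[25,1],[32,16],[41,19],[45,11],[46,3],[47,11],[49,3],[50,0]]
[[0,1],[3,0],[25,1],[30,10],[32,16],[41,19],[45,11],[46,3],[47,11],[49,3],[50,0]]
[[0,1],[3,0],[23,20],[27,1],[30,10],[32,16],[41,19],[45,11],[46,3],[47,11],[49,3],[50,0]]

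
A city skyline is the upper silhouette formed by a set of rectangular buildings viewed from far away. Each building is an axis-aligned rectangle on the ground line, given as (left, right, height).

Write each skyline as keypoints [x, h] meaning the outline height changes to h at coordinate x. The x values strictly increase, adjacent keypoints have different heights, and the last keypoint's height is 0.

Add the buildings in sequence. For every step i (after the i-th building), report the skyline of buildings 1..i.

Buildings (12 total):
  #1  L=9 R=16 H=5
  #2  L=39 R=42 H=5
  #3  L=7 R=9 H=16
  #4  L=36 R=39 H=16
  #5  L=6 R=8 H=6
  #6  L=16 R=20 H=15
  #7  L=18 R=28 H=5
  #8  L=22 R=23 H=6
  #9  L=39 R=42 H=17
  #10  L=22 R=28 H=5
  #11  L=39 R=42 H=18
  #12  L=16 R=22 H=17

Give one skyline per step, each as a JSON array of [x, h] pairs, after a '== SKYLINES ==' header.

== SKYLINES ==
[[9,5],[16,0]]
[[9,5],[16,0],[39,5],[42,0]]
[[7,16],[9,5],[16,0],[39,5],[42,0]]
[[7,16],[9,5],[16,0],[36,16],[39,5],[42,0]]
[[6,6],[7,16],[9,5],[16,0],[36,16],[39,5],[42,0]]
[[6,6],[7,16],[9,5],[16,15],[20,0],[36,16],[39,5],[42,0]]
[[6,6],[7,16],[9,5],[16,15],[20,5],[28,0],[36,16],[39,5],[42,0]]
[[6,6],[7,16],[9,5],[16,15],[20,5],[22,6],[23,5],[28,0],[36,16],[39,5],[42,0]]
[[6,6],[7,16],[9,5],[16,15],[20,5],[22,6],[23,5],[28,0],[36,16],[39,17],[42,0]]
[[6,6],[7,16],[9,5],[16,15],[20,5],[22,6],[23,5],[28,0],[36,16],[39,17],[42,0]]
[[6,6],[7,16],[9,5],[16,15],[20,5],[22,6],[23,5],[28,0],[36,16],[39,18],[42,0]]
[[6,6],[7,16],[9,5],[16,17],[22,6],[23,5],[28,0],[36,16],[39,18],[42,0]]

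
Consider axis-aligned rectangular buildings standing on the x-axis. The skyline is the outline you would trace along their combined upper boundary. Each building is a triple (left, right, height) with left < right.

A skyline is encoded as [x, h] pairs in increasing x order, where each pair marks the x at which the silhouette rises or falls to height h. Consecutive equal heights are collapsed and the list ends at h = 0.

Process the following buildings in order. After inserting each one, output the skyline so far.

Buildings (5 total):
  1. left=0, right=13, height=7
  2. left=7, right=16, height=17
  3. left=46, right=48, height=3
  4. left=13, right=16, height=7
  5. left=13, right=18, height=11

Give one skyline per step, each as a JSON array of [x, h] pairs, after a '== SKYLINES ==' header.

== SKYLINES ==
[[0,7],[13,0]]
[[0,7],[7,17],[16,0]]
[[0,7],[7,17],[16,0],[46,3],[48,0]]
[[0,7],[7,17],[16,0],[46,3],[48,0]]
[[0,7],[7,17],[16,11],[18,0],[46,3],[48,0]]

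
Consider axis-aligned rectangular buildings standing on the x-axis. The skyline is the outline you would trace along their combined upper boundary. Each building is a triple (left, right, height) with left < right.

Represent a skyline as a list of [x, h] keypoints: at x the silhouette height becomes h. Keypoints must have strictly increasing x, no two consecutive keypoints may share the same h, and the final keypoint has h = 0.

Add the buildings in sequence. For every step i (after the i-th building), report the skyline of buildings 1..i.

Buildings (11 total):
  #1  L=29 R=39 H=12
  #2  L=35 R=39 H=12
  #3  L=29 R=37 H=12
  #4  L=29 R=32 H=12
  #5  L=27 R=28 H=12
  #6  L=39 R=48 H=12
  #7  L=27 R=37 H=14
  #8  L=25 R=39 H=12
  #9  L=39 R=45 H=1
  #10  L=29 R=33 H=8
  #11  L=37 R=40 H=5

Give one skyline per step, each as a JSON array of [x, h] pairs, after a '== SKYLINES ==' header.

== SKYLINES ==
[[29,12],[39,0]]
[[29,12],[39,0]]
[[29,12],[39,0]]
[[29,12],[39,0]]
[[27,12],[28,0],[29,12],[39,0]]
[[27,12],[28,0],[29,12],[48,0]]
[[27,14],[37,12],[48,0]]
[[25,12],[27,14],[37,12],[48,0]]
[[25,12],[27,14],[37,12],[48,0]]
[[25,12],[27,14],[37,12],[48,0]]
[[25,12],[27,14],[37,12],[48,0]]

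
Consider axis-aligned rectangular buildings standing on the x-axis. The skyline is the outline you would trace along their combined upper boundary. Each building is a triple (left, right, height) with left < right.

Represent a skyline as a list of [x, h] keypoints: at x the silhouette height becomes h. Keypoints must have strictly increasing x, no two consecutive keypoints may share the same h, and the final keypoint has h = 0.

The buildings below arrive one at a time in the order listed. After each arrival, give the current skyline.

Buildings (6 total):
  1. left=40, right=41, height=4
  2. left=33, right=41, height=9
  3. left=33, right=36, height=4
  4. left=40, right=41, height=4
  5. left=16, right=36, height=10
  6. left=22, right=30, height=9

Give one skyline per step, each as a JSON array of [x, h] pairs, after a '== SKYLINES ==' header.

== SKYLINES ==
[[40,4],[41,0]]
[[33,9],[41,0]]
[[33,9],[41,0]]
[[33,9],[41,0]]
[[16,10],[36,9],[41,0]]
[[16,10],[36,9],[41,0]]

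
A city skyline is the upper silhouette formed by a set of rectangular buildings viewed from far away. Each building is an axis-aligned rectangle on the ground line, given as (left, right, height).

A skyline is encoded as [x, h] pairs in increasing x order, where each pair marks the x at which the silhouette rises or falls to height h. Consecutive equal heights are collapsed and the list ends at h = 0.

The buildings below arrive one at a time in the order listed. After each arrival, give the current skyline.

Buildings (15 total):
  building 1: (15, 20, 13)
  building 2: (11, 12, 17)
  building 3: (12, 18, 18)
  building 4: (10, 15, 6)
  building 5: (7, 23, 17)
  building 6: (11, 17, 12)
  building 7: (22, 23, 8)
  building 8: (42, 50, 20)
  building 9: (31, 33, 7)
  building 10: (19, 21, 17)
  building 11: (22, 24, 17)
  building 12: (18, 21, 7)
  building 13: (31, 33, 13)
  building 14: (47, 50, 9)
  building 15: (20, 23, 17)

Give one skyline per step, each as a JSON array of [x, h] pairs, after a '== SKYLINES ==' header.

== SKYLINES ==
[[15,13],[20,0]]
[[11,17],[12,0],[15,13],[20,0]]
[[11,17],[12,18],[18,13],[20,0]]
[[10,6],[11,17],[12,18],[18,13],[20,0]]
[[7,17],[12,18],[18,17],[23,0]]
[[7,17],[12,18],[18,17],[23,0]]
[[7,17],[12,18],[18,17],[23,0]]
[[7,17],[12,18],[18,17],[23,0],[42,20],[50,0]]
[[7,17],[12,18],[18,17],[23,0],[31,7],[33,0],[42,20],[50,0]]
[[7,17],[12,18],[18,17],[23,0],[31,7],[33,0],[42,20],[50,0]]
[[7,17],[12,18],[18,17],[24,0],[31,7],[33,0],[42,20],[50,0]]
[[7,17],[12,18],[18,17],[24,0],[31,7],[33,0],[42,20],[50,0]]
[[7,17],[12,18],[18,17],[24,0],[31,13],[33,0],[42,20],[50,0]]
[[7,17],[12,18],[18,17],[24,0],[31,13],[33,0],[42,20],[50,0]]
[[7,17],[12,18],[18,17],[24,0],[31,13],[33,0],[42,20],[50,0]]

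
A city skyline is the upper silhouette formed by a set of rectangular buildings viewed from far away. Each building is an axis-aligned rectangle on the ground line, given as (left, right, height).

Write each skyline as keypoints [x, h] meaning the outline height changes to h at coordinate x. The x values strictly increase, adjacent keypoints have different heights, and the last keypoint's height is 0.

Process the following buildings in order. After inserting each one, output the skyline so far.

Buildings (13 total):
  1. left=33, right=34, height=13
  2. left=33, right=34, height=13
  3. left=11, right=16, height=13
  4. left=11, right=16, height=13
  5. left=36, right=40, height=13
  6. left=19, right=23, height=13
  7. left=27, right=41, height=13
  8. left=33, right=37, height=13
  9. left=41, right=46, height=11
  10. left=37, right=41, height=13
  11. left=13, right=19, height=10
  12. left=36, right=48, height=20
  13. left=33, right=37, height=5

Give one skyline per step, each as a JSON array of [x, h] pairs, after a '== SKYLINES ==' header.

== SKYLINES ==
[[33,13],[34,0]]
[[33,13],[34,0]]
[[11,13],[16,0],[33,13],[34,0]]
[[11,13],[16,0],[33,13],[34,0]]
[[11,13],[16,0],[33,13],[34,0],[36,13],[40,0]]
[[11,13],[16,0],[19,13],[23,0],[33,13],[34,0],[36,13],[40,0]]
[[11,13],[16,0],[19,13],[23,0],[27,13],[41,0]]
[[11,13],[16,0],[19,13],[23,0],[27,13],[41,0]]
[[11,13],[16,0],[19,13],[23,0],[27,13],[41,11],[46,0]]
[[11,13],[16,0],[19,13],[23,0],[27,13],[41,11],[46,0]]
[[11,13],[16,10],[19,13],[23,0],[27,13],[41,11],[46,0]]
[[11,13],[16,10],[19,13],[23,0],[27,13],[36,20],[48,0]]
[[11,13],[16,10],[19,13],[23,0],[27,13],[36,20],[48,0]]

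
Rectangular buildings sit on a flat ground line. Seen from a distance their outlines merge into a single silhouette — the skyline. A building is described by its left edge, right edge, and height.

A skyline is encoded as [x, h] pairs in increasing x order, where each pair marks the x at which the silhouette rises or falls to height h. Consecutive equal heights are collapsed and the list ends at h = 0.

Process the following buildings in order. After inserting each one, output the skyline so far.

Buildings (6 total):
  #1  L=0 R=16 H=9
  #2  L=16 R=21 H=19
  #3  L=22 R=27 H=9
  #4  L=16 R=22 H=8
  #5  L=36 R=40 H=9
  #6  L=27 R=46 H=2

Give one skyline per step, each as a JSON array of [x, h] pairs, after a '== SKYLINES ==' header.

== SKYLINES ==
[[0,9],[16,0]]
[[0,9],[16,19],[21,0]]
[[0,9],[16,19],[21,0],[22,9],[27,0]]
[[0,9],[16,19],[21,8],[22,9],[27,0]]
[[0,9],[16,19],[21,8],[22,9],[27,0],[36,9],[40,0]]
[[0,9],[16,19],[21,8],[22,9],[27,2],[36,9],[40,2],[46,0]]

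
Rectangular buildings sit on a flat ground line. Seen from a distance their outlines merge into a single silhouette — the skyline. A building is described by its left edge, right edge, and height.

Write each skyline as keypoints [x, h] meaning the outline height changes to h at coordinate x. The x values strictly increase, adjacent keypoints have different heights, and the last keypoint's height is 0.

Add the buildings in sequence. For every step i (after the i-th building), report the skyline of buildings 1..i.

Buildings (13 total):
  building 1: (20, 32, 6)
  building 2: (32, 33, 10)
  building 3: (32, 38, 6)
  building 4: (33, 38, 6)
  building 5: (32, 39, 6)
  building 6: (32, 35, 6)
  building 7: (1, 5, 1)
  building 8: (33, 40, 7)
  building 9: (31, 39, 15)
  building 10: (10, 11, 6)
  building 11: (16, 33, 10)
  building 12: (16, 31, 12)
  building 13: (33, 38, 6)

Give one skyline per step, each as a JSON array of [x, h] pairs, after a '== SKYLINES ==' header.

== SKYLINES ==
[[20,6],[32,0]]
[[20,6],[32,10],[33,0]]
[[20,6],[32,10],[33,6],[38,0]]
[[20,6],[32,10],[33,6],[38,0]]
[[20,6],[32,10],[33,6],[39,0]]
[[20,6],[32,10],[33,6],[39,0]]
[[1,1],[5,0],[20,6],[32,10],[33,6],[39,0]]
[[1,1],[5,0],[20,6],[32,10],[33,7],[40,0]]
[[1,1],[5,0],[20,6],[31,15],[39,7],[40,0]]
[[1,1],[5,0],[10,6],[11,0],[20,6],[31,15],[39,7],[40,0]]
[[1,1],[5,0],[10,6],[11,0],[16,10],[31,15],[39,7],[40,0]]
[[1,1],[5,0],[10,6],[11,0],[16,12],[31,15],[39,7],[40,0]]
[[1,1],[5,0],[10,6],[11,0],[16,12],[31,15],[39,7],[40,0]]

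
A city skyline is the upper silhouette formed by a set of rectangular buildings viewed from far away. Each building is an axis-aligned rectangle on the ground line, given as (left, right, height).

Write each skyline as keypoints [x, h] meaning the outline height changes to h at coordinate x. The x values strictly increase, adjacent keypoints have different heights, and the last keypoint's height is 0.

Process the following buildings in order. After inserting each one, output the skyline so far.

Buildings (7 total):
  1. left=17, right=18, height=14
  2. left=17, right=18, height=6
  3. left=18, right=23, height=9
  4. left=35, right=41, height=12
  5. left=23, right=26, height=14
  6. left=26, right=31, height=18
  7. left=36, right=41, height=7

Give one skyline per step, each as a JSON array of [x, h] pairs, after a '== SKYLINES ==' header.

== SKYLINES ==
[[17,14],[18,0]]
[[17,14],[18,0]]
[[17,14],[18,9],[23,0]]
[[17,14],[18,9],[23,0],[35,12],[41,0]]
[[17,14],[18,9],[23,14],[26,0],[35,12],[41,0]]
[[17,14],[18,9],[23,14],[26,18],[31,0],[35,12],[41,0]]
[[17,14],[18,9],[23,14],[26,18],[31,0],[35,12],[41,0]]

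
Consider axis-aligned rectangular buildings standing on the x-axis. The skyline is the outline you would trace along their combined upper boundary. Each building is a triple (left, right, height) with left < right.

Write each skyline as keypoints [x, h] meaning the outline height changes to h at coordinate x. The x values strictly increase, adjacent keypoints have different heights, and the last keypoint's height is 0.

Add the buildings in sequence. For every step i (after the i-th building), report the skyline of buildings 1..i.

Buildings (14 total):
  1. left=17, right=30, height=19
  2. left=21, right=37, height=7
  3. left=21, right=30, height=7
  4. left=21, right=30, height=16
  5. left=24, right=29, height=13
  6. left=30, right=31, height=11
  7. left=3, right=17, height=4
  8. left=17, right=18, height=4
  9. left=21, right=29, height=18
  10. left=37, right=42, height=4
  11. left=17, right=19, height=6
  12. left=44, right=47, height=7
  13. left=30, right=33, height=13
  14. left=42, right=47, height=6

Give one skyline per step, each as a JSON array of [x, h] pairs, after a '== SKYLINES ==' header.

== SKYLINES ==
[[17,19],[30,0]]
[[17,19],[30,7],[37,0]]
[[17,19],[30,7],[37,0]]
[[17,19],[30,7],[37,0]]
[[17,19],[30,7],[37,0]]
[[17,19],[30,11],[31,7],[37,0]]
[[3,4],[17,19],[30,11],[31,7],[37,0]]
[[3,4],[17,19],[30,11],[31,7],[37,0]]
[[3,4],[17,19],[30,11],[31,7],[37,0]]
[[3,4],[17,19],[30,11],[31,7],[37,4],[42,0]]
[[3,4],[17,19],[30,11],[31,7],[37,4],[42,0]]
[[3,4],[17,19],[30,11],[31,7],[37,4],[42,0],[44,7],[47,0]]
[[3,4],[17,19],[30,13],[33,7],[37,4],[42,0],[44,7],[47,0]]
[[3,4],[17,19],[30,13],[33,7],[37,4],[42,6],[44,7],[47,0]]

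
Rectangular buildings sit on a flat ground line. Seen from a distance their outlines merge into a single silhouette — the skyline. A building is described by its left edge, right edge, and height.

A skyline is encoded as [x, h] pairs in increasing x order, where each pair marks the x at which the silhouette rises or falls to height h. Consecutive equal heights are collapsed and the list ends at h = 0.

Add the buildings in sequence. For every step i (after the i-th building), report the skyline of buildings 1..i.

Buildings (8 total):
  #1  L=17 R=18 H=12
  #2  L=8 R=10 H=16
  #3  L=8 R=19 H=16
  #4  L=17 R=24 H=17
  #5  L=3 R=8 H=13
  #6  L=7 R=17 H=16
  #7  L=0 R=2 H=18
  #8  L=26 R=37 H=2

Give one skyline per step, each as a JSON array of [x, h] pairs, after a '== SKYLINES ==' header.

== SKYLINES ==
[[17,12],[18,0]]
[[8,16],[10,0],[17,12],[18,0]]
[[8,16],[19,0]]
[[8,16],[17,17],[24,0]]
[[3,13],[8,16],[17,17],[24,0]]
[[3,13],[7,16],[17,17],[24,0]]
[[0,18],[2,0],[3,13],[7,16],[17,17],[24,0]]
[[0,18],[2,0],[3,13],[7,16],[17,17],[24,0],[26,2],[37,0]]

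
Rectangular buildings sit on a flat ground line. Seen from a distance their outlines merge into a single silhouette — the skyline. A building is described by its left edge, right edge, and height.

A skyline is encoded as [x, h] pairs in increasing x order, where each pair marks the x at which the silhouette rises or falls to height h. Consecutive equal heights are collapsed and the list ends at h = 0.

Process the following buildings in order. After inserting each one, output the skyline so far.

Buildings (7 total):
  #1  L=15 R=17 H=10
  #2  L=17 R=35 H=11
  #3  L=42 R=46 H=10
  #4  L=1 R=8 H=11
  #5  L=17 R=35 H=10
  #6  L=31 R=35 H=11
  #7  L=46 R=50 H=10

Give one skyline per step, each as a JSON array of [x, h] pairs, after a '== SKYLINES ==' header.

== SKYLINES ==
[[15,10],[17,0]]
[[15,10],[17,11],[35,0]]
[[15,10],[17,11],[35,0],[42,10],[46,0]]
[[1,11],[8,0],[15,10],[17,11],[35,0],[42,10],[46,0]]
[[1,11],[8,0],[15,10],[17,11],[35,0],[42,10],[46,0]]
[[1,11],[8,0],[15,10],[17,11],[35,0],[42,10],[46,0]]
[[1,11],[8,0],[15,10],[17,11],[35,0],[42,10],[50,0]]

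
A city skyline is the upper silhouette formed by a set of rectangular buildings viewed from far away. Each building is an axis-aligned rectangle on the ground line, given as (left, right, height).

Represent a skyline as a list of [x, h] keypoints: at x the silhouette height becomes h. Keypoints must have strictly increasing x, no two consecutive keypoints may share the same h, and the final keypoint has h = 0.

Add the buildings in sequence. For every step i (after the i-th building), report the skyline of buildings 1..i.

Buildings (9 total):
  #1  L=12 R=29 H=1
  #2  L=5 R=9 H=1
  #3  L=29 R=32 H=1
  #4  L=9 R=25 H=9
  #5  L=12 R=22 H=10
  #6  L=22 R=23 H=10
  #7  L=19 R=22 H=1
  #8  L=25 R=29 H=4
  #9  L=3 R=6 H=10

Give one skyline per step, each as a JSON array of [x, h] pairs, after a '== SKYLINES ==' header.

== SKYLINES ==
[[12,1],[29,0]]
[[5,1],[9,0],[12,1],[29,0]]
[[5,1],[9,0],[12,1],[32,0]]
[[5,1],[9,9],[25,1],[32,0]]
[[5,1],[9,9],[12,10],[22,9],[25,1],[32,0]]
[[5,1],[9,9],[12,10],[23,9],[25,1],[32,0]]
[[5,1],[9,9],[12,10],[23,9],[25,1],[32,0]]
[[5,1],[9,9],[12,10],[23,9],[25,4],[29,1],[32,0]]
[[3,10],[6,1],[9,9],[12,10],[23,9],[25,4],[29,1],[32,0]]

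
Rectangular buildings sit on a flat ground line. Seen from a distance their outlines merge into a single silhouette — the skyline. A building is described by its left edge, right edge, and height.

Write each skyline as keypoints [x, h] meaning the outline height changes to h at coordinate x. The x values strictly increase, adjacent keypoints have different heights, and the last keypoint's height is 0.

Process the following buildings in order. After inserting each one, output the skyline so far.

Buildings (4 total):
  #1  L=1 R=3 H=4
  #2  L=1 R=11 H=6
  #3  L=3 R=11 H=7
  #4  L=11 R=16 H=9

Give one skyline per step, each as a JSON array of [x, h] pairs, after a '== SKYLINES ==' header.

== SKYLINES ==
[[1,4],[3,0]]
[[1,6],[11,0]]
[[1,6],[3,7],[11,0]]
[[1,6],[3,7],[11,9],[16,0]]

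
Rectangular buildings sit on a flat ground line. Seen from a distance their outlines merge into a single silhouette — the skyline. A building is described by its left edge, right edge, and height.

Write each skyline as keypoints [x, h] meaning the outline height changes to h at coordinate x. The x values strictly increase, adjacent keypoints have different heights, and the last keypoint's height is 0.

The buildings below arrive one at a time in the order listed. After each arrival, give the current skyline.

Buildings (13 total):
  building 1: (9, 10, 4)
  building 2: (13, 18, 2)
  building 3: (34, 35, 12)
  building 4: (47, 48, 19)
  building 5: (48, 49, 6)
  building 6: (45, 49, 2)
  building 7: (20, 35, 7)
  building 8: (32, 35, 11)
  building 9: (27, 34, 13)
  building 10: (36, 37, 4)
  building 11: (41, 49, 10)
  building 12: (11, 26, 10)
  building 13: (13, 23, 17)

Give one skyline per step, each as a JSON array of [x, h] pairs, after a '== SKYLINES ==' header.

== SKYLINES ==
[[9,4],[10,0]]
[[9,4],[10,0],[13,2],[18,0]]
[[9,4],[10,0],[13,2],[18,0],[34,12],[35,0]]
[[9,4],[10,0],[13,2],[18,0],[34,12],[35,0],[47,19],[48,0]]
[[9,4],[10,0],[13,2],[18,0],[34,12],[35,0],[47,19],[48,6],[49,0]]
[[9,4],[10,0],[13,2],[18,0],[34,12],[35,0],[45,2],[47,19],[48,6],[49,0]]
[[9,4],[10,0],[13,2],[18,0],[20,7],[34,12],[35,0],[45,2],[47,19],[48,6],[49,0]]
[[9,4],[10,0],[13,2],[18,0],[20,7],[32,11],[34,12],[35,0],[45,2],[47,19],[48,6],[49,0]]
[[9,4],[10,0],[13,2],[18,0],[20,7],[27,13],[34,12],[35,0],[45,2],[47,19],[48,6],[49,0]]
[[9,4],[10,0],[13,2],[18,0],[20,7],[27,13],[34,12],[35,0],[36,4],[37,0],[45,2],[47,19],[48,6],[49,0]]
[[9,4],[10,0],[13,2],[18,0],[20,7],[27,13],[34,12],[35,0],[36,4],[37,0],[41,10],[47,19],[48,10],[49,0]]
[[9,4],[10,0],[11,10],[26,7],[27,13],[34,12],[35,0],[36,4],[37,0],[41,10],[47,19],[48,10],[49,0]]
[[9,4],[10,0],[11,10],[13,17],[23,10],[26,7],[27,13],[34,12],[35,0],[36,4],[37,0],[41,10],[47,19],[48,10],[49,0]]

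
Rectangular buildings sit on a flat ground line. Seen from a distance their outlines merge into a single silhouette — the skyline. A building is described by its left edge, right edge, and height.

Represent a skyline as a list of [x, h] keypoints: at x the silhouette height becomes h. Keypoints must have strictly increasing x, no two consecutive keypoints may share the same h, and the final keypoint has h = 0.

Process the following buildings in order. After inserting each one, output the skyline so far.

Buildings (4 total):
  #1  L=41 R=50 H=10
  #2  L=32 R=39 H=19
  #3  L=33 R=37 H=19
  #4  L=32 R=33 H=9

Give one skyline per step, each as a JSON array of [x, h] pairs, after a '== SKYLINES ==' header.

== SKYLINES ==
[[41,10],[50,0]]
[[32,19],[39,0],[41,10],[50,0]]
[[32,19],[39,0],[41,10],[50,0]]
[[32,19],[39,0],[41,10],[50,0]]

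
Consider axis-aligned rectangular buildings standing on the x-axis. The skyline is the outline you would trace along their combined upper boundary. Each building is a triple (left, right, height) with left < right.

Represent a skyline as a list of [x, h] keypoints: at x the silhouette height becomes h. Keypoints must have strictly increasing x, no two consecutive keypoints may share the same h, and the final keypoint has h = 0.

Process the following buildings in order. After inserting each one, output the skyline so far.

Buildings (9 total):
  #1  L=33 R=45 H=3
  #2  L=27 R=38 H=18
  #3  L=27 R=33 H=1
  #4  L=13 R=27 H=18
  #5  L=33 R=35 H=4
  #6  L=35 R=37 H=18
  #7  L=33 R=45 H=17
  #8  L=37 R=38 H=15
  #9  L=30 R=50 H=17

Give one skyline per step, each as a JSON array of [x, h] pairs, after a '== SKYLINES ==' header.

== SKYLINES ==
[[33,3],[45,0]]
[[27,18],[38,3],[45,0]]
[[27,18],[38,3],[45,0]]
[[13,18],[38,3],[45,0]]
[[13,18],[38,3],[45,0]]
[[13,18],[38,3],[45,0]]
[[13,18],[38,17],[45,0]]
[[13,18],[38,17],[45,0]]
[[13,18],[38,17],[50,0]]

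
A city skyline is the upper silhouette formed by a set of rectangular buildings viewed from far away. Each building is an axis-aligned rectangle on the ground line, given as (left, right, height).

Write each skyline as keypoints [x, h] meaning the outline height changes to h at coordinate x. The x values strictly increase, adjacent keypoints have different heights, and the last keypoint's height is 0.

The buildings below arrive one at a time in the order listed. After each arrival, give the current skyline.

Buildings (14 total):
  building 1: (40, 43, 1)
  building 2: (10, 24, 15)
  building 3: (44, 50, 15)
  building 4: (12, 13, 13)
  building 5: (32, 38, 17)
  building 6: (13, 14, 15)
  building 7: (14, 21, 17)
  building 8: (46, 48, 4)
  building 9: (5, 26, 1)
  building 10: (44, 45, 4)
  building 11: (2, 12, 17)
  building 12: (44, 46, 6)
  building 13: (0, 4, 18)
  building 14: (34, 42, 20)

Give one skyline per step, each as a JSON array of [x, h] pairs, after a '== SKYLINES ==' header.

== SKYLINES ==
[[40,1],[43,0]]
[[10,15],[24,0],[40,1],[43,0]]
[[10,15],[24,0],[40,1],[43,0],[44,15],[50,0]]
[[10,15],[24,0],[40,1],[43,0],[44,15],[50,0]]
[[10,15],[24,0],[32,17],[38,0],[40,1],[43,0],[44,15],[50,0]]
[[10,15],[24,0],[32,17],[38,0],[40,1],[43,0],[44,15],[50,0]]
[[10,15],[14,17],[21,15],[24,0],[32,17],[38,0],[40,1],[43,0],[44,15],[50,0]]
[[10,15],[14,17],[21,15],[24,0],[32,17],[38,0],[40,1],[43,0],[44,15],[50,0]]
[[5,1],[10,15],[14,17],[21,15],[24,1],[26,0],[32,17],[38,0],[40,1],[43,0],[44,15],[50,0]]
[[5,1],[10,15],[14,17],[21,15],[24,1],[26,0],[32,17],[38,0],[40,1],[43,0],[44,15],[50,0]]
[[2,17],[12,15],[14,17],[21,15],[24,1],[26,0],[32,17],[38,0],[40,1],[43,0],[44,15],[50,0]]
[[2,17],[12,15],[14,17],[21,15],[24,1],[26,0],[32,17],[38,0],[40,1],[43,0],[44,15],[50,0]]
[[0,18],[4,17],[12,15],[14,17],[21,15],[24,1],[26,0],[32,17],[38,0],[40,1],[43,0],[44,15],[50,0]]
[[0,18],[4,17],[12,15],[14,17],[21,15],[24,1],[26,0],[32,17],[34,20],[42,1],[43,0],[44,15],[50,0]]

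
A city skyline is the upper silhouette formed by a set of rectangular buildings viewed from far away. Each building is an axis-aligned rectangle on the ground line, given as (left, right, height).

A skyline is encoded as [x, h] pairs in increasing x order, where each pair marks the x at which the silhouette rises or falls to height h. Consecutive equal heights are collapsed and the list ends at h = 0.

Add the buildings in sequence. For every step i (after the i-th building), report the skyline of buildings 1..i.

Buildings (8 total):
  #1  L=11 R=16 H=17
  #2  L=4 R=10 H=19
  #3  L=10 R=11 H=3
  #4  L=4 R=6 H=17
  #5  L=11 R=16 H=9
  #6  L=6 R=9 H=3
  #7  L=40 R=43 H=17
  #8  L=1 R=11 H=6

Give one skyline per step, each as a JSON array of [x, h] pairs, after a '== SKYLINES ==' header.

== SKYLINES ==
[[11,17],[16,0]]
[[4,19],[10,0],[11,17],[16,0]]
[[4,19],[10,3],[11,17],[16,0]]
[[4,19],[10,3],[11,17],[16,0]]
[[4,19],[10,3],[11,17],[16,0]]
[[4,19],[10,3],[11,17],[16,0]]
[[4,19],[10,3],[11,17],[16,0],[40,17],[43,0]]
[[1,6],[4,19],[10,6],[11,17],[16,0],[40,17],[43,0]]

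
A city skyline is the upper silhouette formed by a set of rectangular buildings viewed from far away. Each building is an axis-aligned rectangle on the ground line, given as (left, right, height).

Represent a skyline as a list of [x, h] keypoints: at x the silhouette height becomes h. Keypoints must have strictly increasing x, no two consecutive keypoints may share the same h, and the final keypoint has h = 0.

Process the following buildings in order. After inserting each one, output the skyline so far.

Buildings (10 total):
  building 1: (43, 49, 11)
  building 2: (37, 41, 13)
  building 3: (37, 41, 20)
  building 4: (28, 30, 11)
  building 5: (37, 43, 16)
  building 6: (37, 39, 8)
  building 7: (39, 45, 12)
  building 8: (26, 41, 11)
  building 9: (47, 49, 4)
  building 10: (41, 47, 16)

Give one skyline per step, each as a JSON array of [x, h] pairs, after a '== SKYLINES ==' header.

== SKYLINES ==
[[43,11],[49,0]]
[[37,13],[41,0],[43,11],[49,0]]
[[37,20],[41,0],[43,11],[49,0]]
[[28,11],[30,0],[37,20],[41,0],[43,11],[49,0]]
[[28,11],[30,0],[37,20],[41,16],[43,11],[49,0]]
[[28,11],[30,0],[37,20],[41,16],[43,11],[49,0]]
[[28,11],[30,0],[37,20],[41,16],[43,12],[45,11],[49,0]]
[[26,11],[37,20],[41,16],[43,12],[45,11],[49,0]]
[[26,11],[37,20],[41,16],[43,12],[45,11],[49,0]]
[[26,11],[37,20],[41,16],[47,11],[49,0]]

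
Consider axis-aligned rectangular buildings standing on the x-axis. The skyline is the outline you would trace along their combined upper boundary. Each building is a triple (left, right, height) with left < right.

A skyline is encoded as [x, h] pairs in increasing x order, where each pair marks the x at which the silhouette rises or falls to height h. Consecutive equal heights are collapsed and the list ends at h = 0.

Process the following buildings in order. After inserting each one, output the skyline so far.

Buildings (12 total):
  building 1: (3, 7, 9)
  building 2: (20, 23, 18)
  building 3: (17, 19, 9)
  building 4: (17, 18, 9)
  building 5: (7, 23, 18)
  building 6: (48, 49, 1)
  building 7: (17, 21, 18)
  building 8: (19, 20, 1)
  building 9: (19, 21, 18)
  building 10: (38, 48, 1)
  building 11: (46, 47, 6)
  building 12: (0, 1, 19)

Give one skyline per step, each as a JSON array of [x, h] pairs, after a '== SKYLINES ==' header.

== SKYLINES ==
[[3,9],[7,0]]
[[3,9],[7,0],[20,18],[23,0]]
[[3,9],[7,0],[17,9],[19,0],[20,18],[23,0]]
[[3,9],[7,0],[17,9],[19,0],[20,18],[23,0]]
[[3,9],[7,18],[23,0]]
[[3,9],[7,18],[23,0],[48,1],[49,0]]
[[3,9],[7,18],[23,0],[48,1],[49,0]]
[[3,9],[7,18],[23,0],[48,1],[49,0]]
[[3,9],[7,18],[23,0],[48,1],[49,0]]
[[3,9],[7,18],[23,0],[38,1],[49,0]]
[[3,9],[7,18],[23,0],[38,1],[46,6],[47,1],[49,0]]
[[0,19],[1,0],[3,9],[7,18],[23,0],[38,1],[46,6],[47,1],[49,0]]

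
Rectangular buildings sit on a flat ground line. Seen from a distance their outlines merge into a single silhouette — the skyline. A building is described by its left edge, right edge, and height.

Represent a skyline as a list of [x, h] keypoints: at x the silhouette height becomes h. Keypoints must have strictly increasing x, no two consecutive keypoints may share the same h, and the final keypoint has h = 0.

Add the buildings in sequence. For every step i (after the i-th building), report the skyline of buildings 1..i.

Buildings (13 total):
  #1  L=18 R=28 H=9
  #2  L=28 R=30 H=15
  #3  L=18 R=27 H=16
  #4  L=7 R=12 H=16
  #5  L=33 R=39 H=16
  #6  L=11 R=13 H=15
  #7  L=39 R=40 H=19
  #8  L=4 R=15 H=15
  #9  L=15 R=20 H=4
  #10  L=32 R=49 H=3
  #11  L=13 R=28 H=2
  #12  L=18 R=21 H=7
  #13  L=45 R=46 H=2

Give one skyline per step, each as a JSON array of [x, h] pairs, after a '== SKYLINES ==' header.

== SKYLINES ==
[[18,9],[28,0]]
[[18,9],[28,15],[30,0]]
[[18,16],[27,9],[28,15],[30,0]]
[[7,16],[12,0],[18,16],[27,9],[28,15],[30,0]]
[[7,16],[12,0],[18,16],[27,9],[28,15],[30,0],[33,16],[39,0]]
[[7,16],[12,15],[13,0],[18,16],[27,9],[28,15],[30,0],[33,16],[39,0]]
[[7,16],[12,15],[13,0],[18,16],[27,9],[28,15],[30,0],[33,16],[39,19],[40,0]]
[[4,15],[7,16],[12,15],[15,0],[18,16],[27,9],[28,15],[30,0],[33,16],[39,19],[40,0]]
[[4,15],[7,16],[12,15],[15,4],[18,16],[27,9],[28,15],[30,0],[33,16],[39,19],[40,0]]
[[4,15],[7,16],[12,15],[15,4],[18,16],[27,9],[28,15],[30,0],[32,3],[33,16],[39,19],[40,3],[49,0]]
[[4,15],[7,16],[12,15],[15,4],[18,16],[27,9],[28,15],[30,0],[32,3],[33,16],[39,19],[40,3],[49,0]]
[[4,15],[7,16],[12,15],[15,4],[18,16],[27,9],[28,15],[30,0],[32,3],[33,16],[39,19],[40,3],[49,0]]
[[4,15],[7,16],[12,15],[15,4],[18,16],[27,9],[28,15],[30,0],[32,3],[33,16],[39,19],[40,3],[49,0]]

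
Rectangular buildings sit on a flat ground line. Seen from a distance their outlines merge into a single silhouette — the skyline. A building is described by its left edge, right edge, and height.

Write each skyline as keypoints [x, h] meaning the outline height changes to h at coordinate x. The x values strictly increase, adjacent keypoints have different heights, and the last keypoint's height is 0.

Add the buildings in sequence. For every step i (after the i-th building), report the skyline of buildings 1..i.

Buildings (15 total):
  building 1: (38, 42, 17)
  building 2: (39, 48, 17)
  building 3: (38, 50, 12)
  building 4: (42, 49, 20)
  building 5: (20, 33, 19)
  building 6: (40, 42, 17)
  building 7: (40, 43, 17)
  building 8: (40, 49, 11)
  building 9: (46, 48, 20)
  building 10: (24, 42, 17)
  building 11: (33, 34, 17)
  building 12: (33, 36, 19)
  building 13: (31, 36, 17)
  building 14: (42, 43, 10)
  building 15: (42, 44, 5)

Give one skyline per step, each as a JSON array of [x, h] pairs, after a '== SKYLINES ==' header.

== SKYLINES ==
[[38,17],[42,0]]
[[38,17],[48,0]]
[[38,17],[48,12],[50,0]]
[[38,17],[42,20],[49,12],[50,0]]
[[20,19],[33,0],[38,17],[42,20],[49,12],[50,0]]
[[20,19],[33,0],[38,17],[42,20],[49,12],[50,0]]
[[20,19],[33,0],[38,17],[42,20],[49,12],[50,0]]
[[20,19],[33,0],[38,17],[42,20],[49,12],[50,0]]
[[20,19],[33,0],[38,17],[42,20],[49,12],[50,0]]
[[20,19],[33,17],[42,20],[49,12],[50,0]]
[[20,19],[33,17],[42,20],[49,12],[50,0]]
[[20,19],[36,17],[42,20],[49,12],[50,0]]
[[20,19],[36,17],[42,20],[49,12],[50,0]]
[[20,19],[36,17],[42,20],[49,12],[50,0]]
[[20,19],[36,17],[42,20],[49,12],[50,0]]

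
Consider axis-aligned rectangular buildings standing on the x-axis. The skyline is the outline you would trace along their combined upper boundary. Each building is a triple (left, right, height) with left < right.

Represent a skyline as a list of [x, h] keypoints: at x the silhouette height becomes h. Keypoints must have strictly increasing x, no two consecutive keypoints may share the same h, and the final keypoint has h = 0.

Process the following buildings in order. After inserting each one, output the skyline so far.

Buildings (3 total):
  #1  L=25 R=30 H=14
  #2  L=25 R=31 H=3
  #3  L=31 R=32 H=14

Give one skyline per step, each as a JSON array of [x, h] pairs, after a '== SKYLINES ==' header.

== SKYLINES ==
[[25,14],[30,0]]
[[25,14],[30,3],[31,0]]
[[25,14],[30,3],[31,14],[32,0]]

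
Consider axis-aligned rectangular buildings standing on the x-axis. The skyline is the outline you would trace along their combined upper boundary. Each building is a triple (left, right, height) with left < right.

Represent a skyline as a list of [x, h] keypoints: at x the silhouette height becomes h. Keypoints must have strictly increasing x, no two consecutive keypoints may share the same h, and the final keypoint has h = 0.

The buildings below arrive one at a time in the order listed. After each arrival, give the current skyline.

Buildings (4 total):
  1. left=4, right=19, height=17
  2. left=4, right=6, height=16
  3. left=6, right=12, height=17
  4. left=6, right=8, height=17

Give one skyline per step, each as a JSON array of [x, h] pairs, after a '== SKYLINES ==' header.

== SKYLINES ==
[[4,17],[19,0]]
[[4,17],[19,0]]
[[4,17],[19,0]]
[[4,17],[19,0]]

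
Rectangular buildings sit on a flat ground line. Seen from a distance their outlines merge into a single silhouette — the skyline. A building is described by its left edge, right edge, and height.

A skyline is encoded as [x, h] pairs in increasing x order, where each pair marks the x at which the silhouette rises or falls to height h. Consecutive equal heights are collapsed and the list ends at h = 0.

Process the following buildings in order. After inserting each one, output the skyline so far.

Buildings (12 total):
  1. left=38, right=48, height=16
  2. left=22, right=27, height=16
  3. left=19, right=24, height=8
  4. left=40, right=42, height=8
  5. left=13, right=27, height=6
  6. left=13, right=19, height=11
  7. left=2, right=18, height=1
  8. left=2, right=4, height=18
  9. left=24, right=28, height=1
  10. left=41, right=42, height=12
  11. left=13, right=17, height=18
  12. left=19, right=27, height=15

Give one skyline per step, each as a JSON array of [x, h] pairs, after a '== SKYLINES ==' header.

== SKYLINES ==
[[38,16],[48,0]]
[[22,16],[27,0],[38,16],[48,0]]
[[19,8],[22,16],[27,0],[38,16],[48,0]]
[[19,8],[22,16],[27,0],[38,16],[48,0]]
[[13,6],[19,8],[22,16],[27,0],[38,16],[48,0]]
[[13,11],[19,8],[22,16],[27,0],[38,16],[48,0]]
[[2,1],[13,11],[19,8],[22,16],[27,0],[38,16],[48,0]]
[[2,18],[4,1],[13,11],[19,8],[22,16],[27,0],[38,16],[48,0]]
[[2,18],[4,1],[13,11],[19,8],[22,16],[27,1],[28,0],[38,16],[48,0]]
[[2,18],[4,1],[13,11],[19,8],[22,16],[27,1],[28,0],[38,16],[48,0]]
[[2,18],[4,1],[13,18],[17,11],[19,8],[22,16],[27,1],[28,0],[38,16],[48,0]]
[[2,18],[4,1],[13,18],[17,11],[19,15],[22,16],[27,1],[28,0],[38,16],[48,0]]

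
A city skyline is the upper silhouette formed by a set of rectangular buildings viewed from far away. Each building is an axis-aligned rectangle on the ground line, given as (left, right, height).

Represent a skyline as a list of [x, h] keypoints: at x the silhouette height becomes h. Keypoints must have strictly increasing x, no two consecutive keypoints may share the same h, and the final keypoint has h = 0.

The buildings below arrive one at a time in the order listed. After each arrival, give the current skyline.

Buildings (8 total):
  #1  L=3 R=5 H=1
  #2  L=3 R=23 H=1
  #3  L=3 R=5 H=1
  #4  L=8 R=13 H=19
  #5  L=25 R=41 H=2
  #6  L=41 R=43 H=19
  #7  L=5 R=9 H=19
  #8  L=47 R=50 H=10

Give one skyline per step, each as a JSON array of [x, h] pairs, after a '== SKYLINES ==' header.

== SKYLINES ==
[[3,1],[5,0]]
[[3,1],[23,0]]
[[3,1],[23,0]]
[[3,1],[8,19],[13,1],[23,0]]
[[3,1],[8,19],[13,1],[23,0],[25,2],[41,0]]
[[3,1],[8,19],[13,1],[23,0],[25,2],[41,19],[43,0]]
[[3,1],[5,19],[13,1],[23,0],[25,2],[41,19],[43,0]]
[[3,1],[5,19],[13,1],[23,0],[25,2],[41,19],[43,0],[47,10],[50,0]]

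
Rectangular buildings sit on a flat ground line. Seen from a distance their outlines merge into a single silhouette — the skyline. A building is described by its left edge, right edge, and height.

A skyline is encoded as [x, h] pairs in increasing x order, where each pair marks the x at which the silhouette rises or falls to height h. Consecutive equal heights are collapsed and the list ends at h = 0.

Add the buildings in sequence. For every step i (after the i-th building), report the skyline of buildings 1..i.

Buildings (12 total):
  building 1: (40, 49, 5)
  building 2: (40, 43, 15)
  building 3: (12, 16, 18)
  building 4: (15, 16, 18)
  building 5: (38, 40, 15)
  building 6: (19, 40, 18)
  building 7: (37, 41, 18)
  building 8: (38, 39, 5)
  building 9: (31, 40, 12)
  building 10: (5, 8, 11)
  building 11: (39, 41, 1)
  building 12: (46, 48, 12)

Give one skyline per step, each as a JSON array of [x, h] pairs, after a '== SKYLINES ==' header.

== SKYLINES ==
[[40,5],[49,0]]
[[40,15],[43,5],[49,0]]
[[12,18],[16,0],[40,15],[43,5],[49,0]]
[[12,18],[16,0],[40,15],[43,5],[49,0]]
[[12,18],[16,0],[38,15],[43,5],[49,0]]
[[12,18],[16,0],[19,18],[40,15],[43,5],[49,0]]
[[12,18],[16,0],[19,18],[41,15],[43,5],[49,0]]
[[12,18],[16,0],[19,18],[41,15],[43,5],[49,0]]
[[12,18],[16,0],[19,18],[41,15],[43,5],[49,0]]
[[5,11],[8,0],[12,18],[16,0],[19,18],[41,15],[43,5],[49,0]]
[[5,11],[8,0],[12,18],[16,0],[19,18],[41,15],[43,5],[49,0]]
[[5,11],[8,0],[12,18],[16,0],[19,18],[41,15],[43,5],[46,12],[48,5],[49,0]]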